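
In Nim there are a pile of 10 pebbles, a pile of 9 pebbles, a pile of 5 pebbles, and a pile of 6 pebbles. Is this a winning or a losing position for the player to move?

Nim-sum: 10 ⊕ 9 ⊕ 5 ⊕ 6 = 0.
The nim-sum is 0, so this is a P-position: the player to move is in a losing position under optimal play.

Losing position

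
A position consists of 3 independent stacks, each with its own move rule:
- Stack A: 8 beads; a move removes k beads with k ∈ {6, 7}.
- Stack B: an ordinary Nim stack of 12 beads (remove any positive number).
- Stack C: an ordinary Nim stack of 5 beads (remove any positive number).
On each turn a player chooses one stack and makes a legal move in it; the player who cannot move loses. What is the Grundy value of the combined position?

8

Grundy values for stack A (subtraction set {6, 7}):
g(0) = mex{} = 0
g(1) = mex{} = 0
g(2) = mex{} = 0
g(3) = mex{} = 0
g(4) = mex{} = 0
g(5) = mex{} = 0
g(6) = mex{0} = 1
g(7) = mex{0} = 1
g(8) = mex{0} = 1
So g(8) = 1.
Stack B is a plain Nim stack of size 12, so its Grundy value is 12.
Stack C is a plain Nim stack of size 5, so its Grundy value is 5.
The value of a disjunctive sum is the nim-sum of the parts.
Combined value = 1 ⊕ 12 ⊕ 5 = 8.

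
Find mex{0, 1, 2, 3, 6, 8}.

The values 0, 1, 2, 3 are all present; 4 is the first non-negative integer missing from the set.

4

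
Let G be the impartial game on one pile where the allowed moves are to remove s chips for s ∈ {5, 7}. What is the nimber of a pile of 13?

0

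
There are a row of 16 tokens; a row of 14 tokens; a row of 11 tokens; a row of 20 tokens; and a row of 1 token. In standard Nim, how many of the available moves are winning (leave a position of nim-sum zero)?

0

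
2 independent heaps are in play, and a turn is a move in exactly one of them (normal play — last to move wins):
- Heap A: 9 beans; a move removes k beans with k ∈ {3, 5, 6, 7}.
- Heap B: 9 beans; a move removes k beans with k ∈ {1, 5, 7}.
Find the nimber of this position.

Grundy values for heap A (subtraction set {3, 5, 6, 7}):
k:     0  1  2  3  4  5  6  7  8  9
g(k):  0  0  0  1  1  1  2  2  2  3
So g(9) = 3.
For heap B, compute g(0), g(1), … with moves {1, 5, 7}:
k:     0  1  2  3  4  5  6  7  8  9
g(k):  0  1  0  1  0  1  0  1  0  1
So g(9) = 1.
By the Sprague-Grundy theorem, the Grundy value of a sum of independent games is the XOR of the component values.
Combined value = 3 ⊕ 1 = 2.

2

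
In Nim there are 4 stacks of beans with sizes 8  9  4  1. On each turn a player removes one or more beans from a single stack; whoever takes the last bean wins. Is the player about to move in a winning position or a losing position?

Winning position

Nim-sum: 8 ⊕ 9 ⊕ 4 ⊕ 1 = 4.
The nim-sum is 4 ≠ 0, so this is an N-position: the player to move can win.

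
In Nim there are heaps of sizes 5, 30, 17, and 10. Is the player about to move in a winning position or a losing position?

Losing position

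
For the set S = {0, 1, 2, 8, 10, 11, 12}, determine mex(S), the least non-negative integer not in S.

The values 0, 1, 2 are all present; 3 is the first non-negative integer missing from the set.

3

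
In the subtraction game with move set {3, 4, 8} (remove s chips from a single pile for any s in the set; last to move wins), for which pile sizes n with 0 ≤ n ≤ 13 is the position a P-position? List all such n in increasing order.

Grundy values for subtraction set {3, 4, 8}:
g(0) = mex{} = 0
g(1) = mex{} = 0
g(2) = mex{} = 0
g(3) = mex{0} = 1
g(4) = mex{0} = 1
g(5) = mex{0} = 1
g(6) = mex{0,1} = 2
g(7) = mex{1} = 0
g(8) = mex{0,1} = 2
g(9) = mex{0,1,2} = 3
g(10) = mex{0,2} = 1
g(11) = mex{0,1,2} = 3
g(12) = mex{1,2,3} = 0
g(13) = mex{1,3} = 0
The P-positions (g = 0) in 0..13 are 0, 1, 2, 7, 12, 13.

0, 1, 2, 7, 12, 13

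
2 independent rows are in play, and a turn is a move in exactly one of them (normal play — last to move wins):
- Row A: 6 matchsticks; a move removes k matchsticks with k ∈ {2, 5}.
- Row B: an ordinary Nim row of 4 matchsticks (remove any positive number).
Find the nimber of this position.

5

For row A, compute g(0), g(1), … with moves {2, 5}:
g(0) = mex{} = 0
g(1) = mex{} = 0
g(2) = mex{0} = 1
g(3) = mex{0} = 1
g(4) = mex{1} = 0
g(5) = mex{0,1} = 2
g(6) = mex{0} = 1
So g(6) = 1.
Row B is a plain Nim row of size 4, so its Grundy value is 4.
By the Sprague-Grundy theorem, the Grundy value of a sum of independent games is the XOR of the component values.
Combined value = 1 XOR 4 = 5.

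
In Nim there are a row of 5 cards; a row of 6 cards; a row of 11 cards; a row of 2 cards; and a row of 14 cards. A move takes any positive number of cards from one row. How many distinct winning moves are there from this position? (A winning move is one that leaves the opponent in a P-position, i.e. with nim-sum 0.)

Compute the nim-sum pairwise:
5 XOR 6 = 3
3 XOR 11 = 8
8 XOR 2 = 10
10 XOR 14 = 4
The overall nim-sum is X = 4. A row of size p has a winning move iff p XOR X < p (reduce it to p XOR X).
  5: 5 XOR 4 = 1 < 5 — winning move (to 1).
  6: 6 XOR 4 = 2 < 6 — winning move (to 2).
  11: 11 XOR 4 = 15 ≥ 11 — no move.
  2: 2 XOR 4 = 6 ≥ 2 — no move.
  14: 14 XOR 4 = 10 < 14 — winning move (to 10).
That gives 3 winning moves.

3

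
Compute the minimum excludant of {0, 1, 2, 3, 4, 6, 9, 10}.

5

The values 0, 1, 2, 3, 4 are all present; 5 is the first non-negative integer missing from the set.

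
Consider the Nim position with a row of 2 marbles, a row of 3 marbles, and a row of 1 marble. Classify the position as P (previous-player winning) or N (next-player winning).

Nim-sum: 2 ^ 3 ^ 1 = 0.
The nim-sum is 0, so this is a P-position: the player to move is in a losing position under optimal play.

P-position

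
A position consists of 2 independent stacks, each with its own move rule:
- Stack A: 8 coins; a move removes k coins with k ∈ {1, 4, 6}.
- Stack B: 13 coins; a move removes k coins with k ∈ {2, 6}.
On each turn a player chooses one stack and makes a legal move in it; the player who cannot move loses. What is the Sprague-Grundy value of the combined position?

1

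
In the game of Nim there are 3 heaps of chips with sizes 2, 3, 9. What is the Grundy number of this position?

Bitwise XOR of the heap sizes:
  0010  (2)
  0011  (3)
  1001  (9)
  ----
  1000  (8)

8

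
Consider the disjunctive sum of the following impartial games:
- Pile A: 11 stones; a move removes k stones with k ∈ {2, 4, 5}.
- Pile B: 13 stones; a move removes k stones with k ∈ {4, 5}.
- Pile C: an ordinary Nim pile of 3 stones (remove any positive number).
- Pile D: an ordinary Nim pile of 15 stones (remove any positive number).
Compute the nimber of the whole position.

For pile A, compute g(0), g(1), … with moves {2, 4, 5}:
g(0) = mex{} = 0
g(1) = mex{} = 0
g(2) = mex{0} = 1
g(3) = mex{0} = 1
g(4) = mex{0,1} = 2
g(5) = mex{0,1} = 2
g(6) = mex{0,1,2} = 3
g(7) = mex{1,2} = 0
g(8) = mex{1,2,3} = 0
g(9) = mex{0,2} = 1
g(10) = mex{0,2,3} = 1
g(11) = mex{0,1,3} = 2
So g(11) = 2.
For pile B, compute g(0), g(1), … with moves {4, 5}:
g(0) = mex{} = 0
g(1) = mex{} = 0
g(2) = mex{} = 0
g(3) = mex{} = 0
g(4) = mex{0} = 1
g(5) = mex{0} = 1
g(6) = mex{0} = 1
g(7) = mex{0} = 1
g(8) = mex{0,1} = 2
g(9) = mex{1} = 0
g(10) = mex{1} = 0
g(11) = mex{1} = 0
g(12) = mex{1,2} = 0
g(13) = mex{0,2} = 1
So g(13) = 1.
Pile C is a plain Nim pile of size 3, so its Grundy value is 3.
Pile D is a plain Nim pile of size 15, so its Grundy value is 15.
By the Sprague-Grundy theorem, the Grundy value of a sum of independent games is the XOR of the component values.
Combined value = 2 XOR 1 XOR 3 XOR 15 = 15.

15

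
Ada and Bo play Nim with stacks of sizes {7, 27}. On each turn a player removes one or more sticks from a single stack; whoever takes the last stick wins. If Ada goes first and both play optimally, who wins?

Ada wins

Nim-sum: 7 ^ 27 = 28.
The nim-sum is 28 ≠ 0, so this is an N-position: the player to move can win; Ada has a winning move.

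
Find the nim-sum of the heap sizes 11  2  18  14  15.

26

Nim-sum: 11 XOR 2 XOR 18 XOR 14 XOR 15 = 26.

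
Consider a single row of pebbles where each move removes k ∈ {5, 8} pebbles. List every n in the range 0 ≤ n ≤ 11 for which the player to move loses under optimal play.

Grundy values for subtraction set {5, 8}:
k:     0  1  2  3  4  5  6  7  8  9 10 11
g(k):  0  0  0  0  0  1  1  1  1  1  2  2
The P-positions (g = 0) in 0..11 are 0, 1, 2, 3, 4.

0, 1, 2, 3, 4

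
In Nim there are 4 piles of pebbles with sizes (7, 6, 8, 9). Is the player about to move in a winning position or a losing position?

Losing position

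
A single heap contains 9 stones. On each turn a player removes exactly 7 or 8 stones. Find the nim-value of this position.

1

Compute g(0), g(1), … for moves {7, 8}:
g(0) = mex{} = 0
g(1) = mex{} = 0
g(2) = mex{} = 0
g(3) = mex{} = 0
g(4) = mex{} = 0
g(5) = mex{} = 0
g(6) = mex{} = 0
g(7) = mex{0} = 1
g(8) = mex{0} = 1
g(9) = mex{0} = 1
So g(9) = 1.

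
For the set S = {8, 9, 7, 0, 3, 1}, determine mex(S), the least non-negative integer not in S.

2

The values 0, 1 are all present; 2 is the first non-negative integer missing from the set.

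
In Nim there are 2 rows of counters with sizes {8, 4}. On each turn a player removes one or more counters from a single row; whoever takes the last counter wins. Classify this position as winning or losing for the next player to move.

Winning position

Compute the nim-sum pairwise:
8 ^ 4 = 12
The nim-sum is 12 ≠ 0, so this is an N-position: the player to move can win.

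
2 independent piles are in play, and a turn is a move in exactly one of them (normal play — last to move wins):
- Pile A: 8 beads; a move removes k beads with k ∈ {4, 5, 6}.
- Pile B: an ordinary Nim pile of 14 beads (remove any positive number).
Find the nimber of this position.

12

Grundy values for pile A (subtraction set {4, 5, 6}):
g(0) = mex{} = 0
g(1) = mex{} = 0
g(2) = mex{} = 0
g(3) = mex{} = 0
g(4) = mex{0} = 1
g(5) = mex{0} = 1
g(6) = mex{0} = 1
g(7) = mex{0} = 1
g(8) = mex{0,1} = 2
So g(8) = 2.
Pile B is a plain Nim pile of size 14, so its Grundy value is 14.
The value of a disjunctive sum is the nim-sum of the parts.
Combined value = 2 XOR 14 = 12.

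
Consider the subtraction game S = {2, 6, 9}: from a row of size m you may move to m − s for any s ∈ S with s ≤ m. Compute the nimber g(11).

Build the Grundy sequence with g(k) = mex{g(k−s) : s ∈ {2, 6, 9}, s ≤ k}:
k:     0  1  2  3  4  5  6  7  8  9 10 11
g(k):  0  0  1  1  0  0  1  1  0  2  1  3
So g(11) = 3.

3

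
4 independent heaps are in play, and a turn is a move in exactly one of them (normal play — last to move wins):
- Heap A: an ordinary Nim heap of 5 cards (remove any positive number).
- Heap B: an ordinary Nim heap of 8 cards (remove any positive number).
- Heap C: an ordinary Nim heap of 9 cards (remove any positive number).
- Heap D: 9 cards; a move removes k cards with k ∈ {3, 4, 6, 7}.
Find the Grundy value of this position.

7

Heap A is a plain Nim heap of size 5, so its Grundy value is 5.
Heap B is a plain Nim heap of size 8, so its Grundy value is 8.
Heap C is a plain Nim heap of size 9, so its Grundy value is 9.
Grundy values for heap D (subtraction set {3, 4, 6, 7}):
k:     0  1  2  3  4  5  6  7  8  9
g(k):  0  0  0  1  1  1  2  2  2  3
So g(9) = 3.
By the Sprague-Grundy theorem, the Grundy value of a sum of independent games is the XOR of the component values.
Combined value = 5 XOR 8 XOR 9 XOR 3 = 7.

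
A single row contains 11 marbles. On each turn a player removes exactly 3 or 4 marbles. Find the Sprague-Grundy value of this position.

1

Compute g(0), g(1), … for moves {3, 4}:
k:     0  1  2  3  4  5  6  7  8  9 10 11
g(k):  0  0  0  1  1  1  2  0  0  0  1  1
So g(11) = 1.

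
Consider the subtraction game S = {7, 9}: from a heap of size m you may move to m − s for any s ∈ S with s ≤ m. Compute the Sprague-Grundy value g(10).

1

Grundy values for subtraction set {7, 9}:
k:     0  1  2  3  4  5  6  7  8  9 10
g(k):  0  0  0  0  0  0  0  1  1  1  1
So g(10) = 1.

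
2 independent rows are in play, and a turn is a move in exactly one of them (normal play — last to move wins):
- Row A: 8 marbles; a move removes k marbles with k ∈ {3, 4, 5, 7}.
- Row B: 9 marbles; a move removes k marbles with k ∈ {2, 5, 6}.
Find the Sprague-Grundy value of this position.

Build the Grundy sequence for row A with g(k) = mex{g(k−s) : s ∈ {3, 4, 5, 7}, s ≤ k}:
g(0) = mex{} = 0
g(1) = mex{} = 0
g(2) = mex{} = 0
g(3) = mex{0} = 1
g(4) = mex{0} = 1
g(5) = mex{0} = 1
g(6) = mex{0,1} = 2
g(7) = mex{0,1} = 2
g(8) = mex{0,1} = 2
So g(8) = 2.
Grundy values for row B (subtraction set {2, 5, 6}):
g(0) = mex{} = 0
g(1) = mex{} = 0
g(2) = mex{0} = 1
g(3) = mex{0} = 1
g(4) = mex{1} = 0
g(5) = mex{0,1} = 2
g(6) = mex{0} = 1
g(7) = mex{0,1,2} = 3
g(8) = mex{1} = 0
g(9) = mex{0,1,3} = 2
So g(9) = 2.
The value of a disjunctive sum is the nim-sum of the parts.
Combined value = 2 XOR 2 = 0.

0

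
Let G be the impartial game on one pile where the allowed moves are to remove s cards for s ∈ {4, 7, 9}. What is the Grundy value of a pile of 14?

0

Grundy values for subtraction set {4, 7, 9}:
k:     0  1  2  3  4  5  6  7  8  9 10 11 12 13 14
g(k):  0  0  0  0  1  1  1  1  2  2  2  2  3  0  0
So g(14) = 0.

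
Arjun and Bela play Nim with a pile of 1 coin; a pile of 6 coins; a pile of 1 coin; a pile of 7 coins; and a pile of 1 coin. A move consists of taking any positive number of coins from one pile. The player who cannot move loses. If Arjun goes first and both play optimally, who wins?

Bela wins

Nim-sum: 1 XOR 6 XOR 1 XOR 7 XOR 1 = 0.
The nim-sum is 0, so this is a P-position: the player to move is in a losing position under optimal play; Arjun is about to move from it and so loses — Bela wins.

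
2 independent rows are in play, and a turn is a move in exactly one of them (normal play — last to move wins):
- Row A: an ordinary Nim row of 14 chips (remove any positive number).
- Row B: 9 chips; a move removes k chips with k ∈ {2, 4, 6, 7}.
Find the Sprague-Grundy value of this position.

14

Row A is a plain Nim row of size 14, so its Grundy value is 14.
Grundy values for row B (subtraction set {2, 4, 6, 7}):
k:     0  1  2  3  4  5  6  7  8  9
g(k):  0  0  1  1  2  2  3  3  4  0
So g(9) = 0.
By the Sprague-Grundy theorem, the Grundy value of a sum of independent games is the XOR of the component values.
Combined value = 14 ⊕ 0 = 14.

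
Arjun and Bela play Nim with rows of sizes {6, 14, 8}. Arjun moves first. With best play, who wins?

In binary:
  0110  (6)
  1110  (14)
  1000  (8)
  ----
  0000  (0)
The nim-sum is 0, so this is a P-position: the player to move is in a losing position under optimal play; Arjun is about to move from it and so loses — Bela wins.

Bela wins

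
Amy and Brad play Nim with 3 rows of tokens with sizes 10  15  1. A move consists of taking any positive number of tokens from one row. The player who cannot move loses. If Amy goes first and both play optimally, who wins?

Amy wins

Nim-sum: 10 ⊕ 15 ⊕ 1 = 4.
The nim-sum is 4 ≠ 0, so this is an N-position: the player to move can win; Amy has a winning move.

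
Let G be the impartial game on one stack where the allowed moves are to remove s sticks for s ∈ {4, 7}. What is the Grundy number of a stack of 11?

0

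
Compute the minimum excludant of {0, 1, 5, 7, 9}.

The values 0, 1 are all present; 2 is the first non-negative integer missing from the set.

2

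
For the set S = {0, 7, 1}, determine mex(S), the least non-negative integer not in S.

The values 0, 1 are all present; 2 is the first non-negative integer missing from the set.

2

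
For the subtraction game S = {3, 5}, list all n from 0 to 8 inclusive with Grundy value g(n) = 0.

Build the Grundy sequence with g(k) = mex{g(k−s) : s ∈ {3, 5}, s ≤ k}:
g(0) = mex{} = 0
g(1) = mex{} = 0
g(2) = mex{} = 0
g(3) = mex{0} = 1
g(4) = mex{0} = 1
g(5) = mex{0} = 1
g(6) = mex{0,1} = 2
g(7) = mex{0,1} = 2
g(8) = mex{1} = 0
The P-positions (g = 0) in 0..8 are 0, 1, 2, 8.

0, 1, 2, 8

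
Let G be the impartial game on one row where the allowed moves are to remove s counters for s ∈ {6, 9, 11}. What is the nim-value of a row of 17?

0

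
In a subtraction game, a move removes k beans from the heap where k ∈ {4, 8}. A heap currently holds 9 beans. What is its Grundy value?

2

Compute g(0), g(1), … for moves {4, 8}:
g(0) = mex{} = 0
g(1) = mex{} = 0
g(2) = mex{} = 0
g(3) = mex{} = 0
g(4) = mex{0} = 1
g(5) = mex{0} = 1
g(6) = mex{0} = 1
g(7) = mex{0} = 1
g(8) = mex{0,1} = 2
g(9) = mex{0,1} = 2
So g(9) = 2.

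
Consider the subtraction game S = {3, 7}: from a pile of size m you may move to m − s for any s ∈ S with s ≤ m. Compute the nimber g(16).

Compute g(0), g(1), … for moves {3, 7}:
k:     0  1  2  3  4  5  6  7  8  9 10 11 12 13 14 15 16
g(k):  0  0  0  1  1  1  0  2  2  1  0  0  0  1  1  1  0
So g(16) = 0.

0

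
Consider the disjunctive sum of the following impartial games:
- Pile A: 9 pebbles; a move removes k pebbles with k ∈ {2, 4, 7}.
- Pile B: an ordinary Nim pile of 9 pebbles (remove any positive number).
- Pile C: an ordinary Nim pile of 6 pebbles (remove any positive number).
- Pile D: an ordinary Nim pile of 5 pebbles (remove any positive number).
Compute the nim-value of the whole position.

10

Grundy values for pile A (subtraction set {2, 4, 7}):
k:     0  1  2  3  4  5  6  7  8  9
g(k):  0  0  1  1  2  2  0  3  1  0
So g(9) = 0.
Pile B is a plain Nim pile of size 9, so its Grundy value is 9.
Pile C is a plain Nim pile of size 6, so its Grundy value is 6.
Pile D is a plain Nim pile of size 5, so its Grundy value is 5.
The value of a disjunctive sum is the nim-sum of the parts.
Combined value = 0 ⊕ 9 ⊕ 6 ⊕ 5 = 10.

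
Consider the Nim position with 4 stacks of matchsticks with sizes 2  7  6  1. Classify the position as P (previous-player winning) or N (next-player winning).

Nim-sum: 2 ⊕ 7 ⊕ 6 ⊕ 1 = 2.
The nim-sum is 2 ≠ 0, so this is an N-position: the player to move can win.

N-position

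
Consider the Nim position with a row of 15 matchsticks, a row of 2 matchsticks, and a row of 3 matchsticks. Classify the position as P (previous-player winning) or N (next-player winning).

Bitwise XOR of the heap sizes:
  1111  (15)
  0010  (2)
  0011  (3)
  ----
  1110  (14)
The nim-sum is 14 ≠ 0, so this is an N-position: the player to move can win.

N-position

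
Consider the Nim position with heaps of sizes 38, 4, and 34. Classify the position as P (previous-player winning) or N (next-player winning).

Write each in binary and XOR column by column:
  100110  (38)
  000100  (4)
  100010  (34)
  ------
  000000  (0)
The nim-sum is 0, so this is a P-position: the player to move is in a losing position under optimal play.

P-position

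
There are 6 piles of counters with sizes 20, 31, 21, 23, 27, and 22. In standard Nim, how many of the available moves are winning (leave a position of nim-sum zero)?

5

Nim-sum: 20 ⊕ 31 ⊕ 21 ⊕ 23 ⊕ 27 ⊕ 22 = 4.
The overall nim-sum is X = 4. A pile of size p has a winning move iff p XOR X < p (reduce it to p XOR X).
  20: 20 XOR 4 = 16 < 20 — winning move (to 16).
  31: 31 XOR 4 = 27 < 31 — winning move (to 27).
  21: 21 XOR 4 = 17 < 21 — winning move (to 17).
  23: 23 XOR 4 = 19 < 23 — winning move (to 19).
  27: 27 XOR 4 = 31 ≥ 27 — no move.
  22: 22 XOR 4 = 18 < 22 — winning move (to 18).
That gives 5 winning moves.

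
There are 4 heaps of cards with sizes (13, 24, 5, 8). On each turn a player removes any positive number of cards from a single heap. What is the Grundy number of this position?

Compute the nim-sum pairwise:
13 XOR 24 = 21
21 XOR 5 = 16
16 XOR 8 = 24

24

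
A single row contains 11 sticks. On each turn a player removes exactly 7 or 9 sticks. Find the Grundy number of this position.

1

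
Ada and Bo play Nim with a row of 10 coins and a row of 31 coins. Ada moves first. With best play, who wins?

Ada wins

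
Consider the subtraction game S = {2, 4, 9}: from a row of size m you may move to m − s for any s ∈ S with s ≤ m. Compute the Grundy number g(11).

Grundy values for subtraction set {2, 4, 9}:
k:     0  1  2  3  4  5  6  7  8  9 10 11
g(k):  0  0  1  1  2  2  0  0  1  1  2  2
So g(11) = 2.

2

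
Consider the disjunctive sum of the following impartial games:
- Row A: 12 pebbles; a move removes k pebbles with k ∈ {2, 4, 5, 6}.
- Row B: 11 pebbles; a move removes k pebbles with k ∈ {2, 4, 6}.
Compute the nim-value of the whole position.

3

Build the Grundy sequence for row A with g(k) = mex{g(k−s) : s ∈ {2, 4, 5, 6}, s ≤ k}:
k:     0  1  2  3  4  5  6  7  8  9 10 11 12
g(k):  0  0  1  1  2  2  3  3  0  0  1  1  2
So g(12) = 2.
Build the Grundy sequence for row B with g(k) = mex{g(k−s) : s ∈ {2, 4, 6}, s ≤ k}:
g(0) = mex{} = 0
g(1) = mex{} = 0
g(2) = mex{0} = 1
g(3) = mex{0} = 1
g(4) = mex{0,1} = 2
g(5) = mex{0,1} = 2
g(6) = mex{0,1,2} = 3
g(7) = mex{0,1,2} = 3
g(8) = mex{1,2,3} = 0
g(9) = mex{1,2,3} = 0
g(10) = mex{0,2,3} = 1
g(11) = mex{0,2,3} = 1
So g(11) = 1.
The value of a disjunctive sum is the nim-sum of the parts.
Combined value = 2 XOR 1 = 3.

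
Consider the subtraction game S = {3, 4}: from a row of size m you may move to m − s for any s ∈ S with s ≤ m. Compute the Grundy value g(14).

Build the Grundy sequence with g(k) = mex{g(k−s) : s ∈ {3, 4}, s ≤ k}:
g(0) = mex{} = 0
g(1) = mex{} = 0
g(2) = mex{} = 0
g(3) = mex{0} = 1
g(4) = mex{0} = 1
g(5) = mex{0} = 1
g(6) = mex{0,1} = 2
g(7) = mex{1} = 0
g(8) = mex{1} = 0
g(9) = mex{1,2} = 0
g(10) = mex{0,2} = 1
g(11) = mex{0} = 1
g(12) = mex{0} = 1
g(13) = mex{0,1} = 2
g(14) = mex{1} = 0
So g(14) = 0.

0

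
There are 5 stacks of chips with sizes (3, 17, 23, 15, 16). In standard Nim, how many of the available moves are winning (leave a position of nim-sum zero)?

Bitwise XOR of the heap sizes:
  00011  (3)
  10001  (17)
  10111  (23)
  01111  (15)
  10000  (16)
  -----
  11010  (26)
The overall nim-sum is X = 26. A stack of size p has a winning move iff p XOR X < p (reduce it to p XOR X).
  3: 3 XOR 26 = 25 ≥ 3 — no move.
  17: 17 XOR 26 = 11 < 17 — winning move (to 11).
  23: 23 XOR 26 = 13 < 23 — winning move (to 13).
  15: 15 XOR 26 = 21 ≥ 15 — no move.
  16: 16 XOR 26 = 10 < 16 — winning move (to 10).
That gives 3 winning moves.

3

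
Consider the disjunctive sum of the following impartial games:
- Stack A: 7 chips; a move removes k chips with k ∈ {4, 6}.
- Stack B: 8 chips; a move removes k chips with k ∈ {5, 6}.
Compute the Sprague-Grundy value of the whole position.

Build the Grundy sequence for stack A with g(k) = mex{g(k−s) : s ∈ {4, 6}, s ≤ k}:
k:     0  1  2  3  4  5  6  7
g(k):  0  0  0  0  1  1  1  1
So g(7) = 1.
Build the Grundy sequence for stack B with g(k) = mex{g(k−s) : s ∈ {5, 6}, s ≤ k}:
g(0) = mex{} = 0
g(1) = mex{} = 0
g(2) = mex{} = 0
g(3) = mex{} = 0
g(4) = mex{} = 0
g(5) = mex{0} = 1
g(6) = mex{0} = 1
g(7) = mex{0} = 1
g(8) = mex{0} = 1
So g(8) = 1.
The value of a disjunctive sum is the nim-sum of the parts.
Combined value = 1 XOR 1 = 0.

0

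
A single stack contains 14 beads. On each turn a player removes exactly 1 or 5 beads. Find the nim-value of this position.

Build the Grundy sequence with g(k) = mex{g(k−s) : s ∈ {1, 5}, s ≤ k}:
k:     0  1  2  3  4  5  6  7  8  9 10 11 12 13 14
g(k):  0  1  0  1  0  1  0  1  0  1  0  1  0  1  0
So g(14) = 0.

0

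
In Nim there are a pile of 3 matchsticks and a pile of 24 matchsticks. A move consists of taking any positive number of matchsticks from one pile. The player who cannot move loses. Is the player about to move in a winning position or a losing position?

Winning position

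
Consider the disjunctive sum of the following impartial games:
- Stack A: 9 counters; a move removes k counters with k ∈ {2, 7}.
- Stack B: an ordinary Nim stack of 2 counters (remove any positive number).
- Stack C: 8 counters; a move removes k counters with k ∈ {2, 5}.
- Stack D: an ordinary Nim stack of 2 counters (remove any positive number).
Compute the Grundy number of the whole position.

0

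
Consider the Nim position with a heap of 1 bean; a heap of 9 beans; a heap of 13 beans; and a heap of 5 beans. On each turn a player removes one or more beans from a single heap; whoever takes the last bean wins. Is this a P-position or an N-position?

P-position

Nim-sum: 1 ⊕ 9 ⊕ 13 ⊕ 5 = 0.
The nim-sum is 0, so this is a P-position: the player to move is in a losing position under optimal play.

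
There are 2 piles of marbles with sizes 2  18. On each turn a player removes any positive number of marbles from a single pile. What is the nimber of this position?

16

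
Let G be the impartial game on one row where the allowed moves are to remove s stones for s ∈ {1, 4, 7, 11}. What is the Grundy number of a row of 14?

4

Compute g(0), g(1), … for moves {1, 4, 7, 11}:
g(0) = mex{} = 0
g(1) = mex{0} = 1
g(2) = mex{1} = 0
g(3) = mex{0} = 1
g(4) = mex{0,1} = 2
g(5) = mex{1,2} = 0
g(6) = mex{0} = 1
g(7) = mex{0,1} = 2
g(8) = mex{1,2} = 0
g(9) = mex{0} = 1
g(10) = mex{1} = 0
g(11) = mex{0,2} = 1
g(12) = mex{0,1} = 2
g(13) = mex{0,1,2} = 3
g(14) = mex{0,1,2,3} = 4
So g(14) = 4.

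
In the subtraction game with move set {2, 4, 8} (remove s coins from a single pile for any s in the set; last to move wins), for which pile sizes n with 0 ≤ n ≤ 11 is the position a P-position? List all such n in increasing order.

Compute g(0), g(1), … for moves {2, 4, 8}:
k:     0  1  2  3  4  5  6  7  8  9 10 11
g(k):  0  0  1  1  2  2  0  0  1  1  2  2
The P-positions (g = 0) in 0..11 are 0, 1, 6, 7.

0, 1, 6, 7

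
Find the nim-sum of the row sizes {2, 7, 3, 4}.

2

Write each in binary and XOR column by column:
  010  (2)
  111  (7)
  011  (3)
  100  (4)
  ---
  010  (2)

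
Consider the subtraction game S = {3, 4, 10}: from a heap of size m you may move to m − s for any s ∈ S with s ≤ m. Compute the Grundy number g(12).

1

Build the Grundy sequence with g(k) = mex{g(k−s) : s ∈ {3, 4, 10}, s ≤ k}:
g(0) = mex{} = 0
g(1) = mex{} = 0
g(2) = mex{} = 0
g(3) = mex{0} = 1
g(4) = mex{0} = 1
g(5) = mex{0} = 1
g(6) = mex{0,1} = 2
g(7) = mex{1} = 0
g(8) = mex{1} = 0
g(9) = mex{1,2} = 0
g(10) = mex{0,2} = 1
g(11) = mex{0} = 1
g(12) = mex{0} = 1
So g(12) = 1.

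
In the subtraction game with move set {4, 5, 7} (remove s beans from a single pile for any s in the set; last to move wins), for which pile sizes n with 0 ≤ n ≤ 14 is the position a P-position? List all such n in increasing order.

0, 1, 2, 3, 11, 12, 13, 14

Build the Grundy sequence with g(k) = mex{g(k−s) : s ∈ {4, 5, 7}, s ≤ k}:
k:     0  1  2  3  4  5  6  7  8  9 10 11 12 13 14
g(k):  0  0  0  0  1  1  1  1  2  2  2  0  0  0  0
The P-positions (g = 0) in 0..14 are 0, 1, 2, 3, 11, 12, 13, 14.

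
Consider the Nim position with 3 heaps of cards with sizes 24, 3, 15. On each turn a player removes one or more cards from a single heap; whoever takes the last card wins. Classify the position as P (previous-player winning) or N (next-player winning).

N-position

Compute the nim-sum pairwise:
24 ^ 3 = 27
27 ^ 15 = 20
The nim-sum is 20 ≠ 0, so this is an N-position: the player to move can win.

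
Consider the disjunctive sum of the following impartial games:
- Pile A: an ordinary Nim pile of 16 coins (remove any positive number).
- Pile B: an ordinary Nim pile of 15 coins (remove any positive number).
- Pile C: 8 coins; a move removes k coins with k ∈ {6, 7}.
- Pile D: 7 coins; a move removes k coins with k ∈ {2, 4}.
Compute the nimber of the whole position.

30

Pile A is a plain Nim pile of size 16, so its Grundy value is 16.
Pile B is a plain Nim pile of size 15, so its Grundy value is 15.
For pile C, compute g(0), g(1), … with moves {6, 7}:
g(0) = mex{} = 0
g(1) = mex{} = 0
g(2) = mex{} = 0
g(3) = mex{} = 0
g(4) = mex{} = 0
g(5) = mex{} = 0
g(6) = mex{0} = 1
g(7) = mex{0} = 1
g(8) = mex{0} = 1
So g(8) = 1.
Build the Grundy sequence for pile D with g(k) = mex{g(k−s) : s ∈ {2, 4}, s ≤ k}:
g(0) = mex{} = 0
g(1) = mex{} = 0
g(2) = mex{0} = 1
g(3) = mex{0} = 1
g(4) = mex{0,1} = 2
g(5) = mex{0,1} = 2
g(6) = mex{1,2} = 0
g(7) = mex{1,2} = 0
So g(7) = 0.
The value of a disjunctive sum is the nim-sum of the parts.
Combined value = 16 XOR 15 XOR 1 XOR 0 = 30.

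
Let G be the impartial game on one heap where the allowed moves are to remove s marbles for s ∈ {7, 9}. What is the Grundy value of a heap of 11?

Grundy values for subtraction set {7, 9}:
g(0) = mex{} = 0
g(1) = mex{} = 0
g(2) = mex{} = 0
g(3) = mex{} = 0
g(4) = mex{} = 0
g(5) = mex{} = 0
g(6) = mex{} = 0
g(7) = mex{0} = 1
g(8) = mex{0} = 1
g(9) = mex{0} = 1
g(10) = mex{0} = 1
g(11) = mex{0} = 1
So g(11) = 1.

1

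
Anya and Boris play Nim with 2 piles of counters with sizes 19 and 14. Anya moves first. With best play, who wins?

Nim-sum: 19 XOR 14 = 29.
The nim-sum is 29 ≠ 0, so this is an N-position: the player to move can win; Anya has a winning move.

Anya wins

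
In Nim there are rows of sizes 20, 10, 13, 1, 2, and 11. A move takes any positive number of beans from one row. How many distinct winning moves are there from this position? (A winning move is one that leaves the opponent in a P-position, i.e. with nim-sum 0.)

1

Bitwise XOR of the heap sizes:
  10100  (20)
  01010  (10)
  01101  (13)
  00001  (1)
  00010  (2)
  01011  (11)
  -----
  11011  (27)
The overall nim-sum is X = 27. A row of size p has a winning move iff p XOR X < p (reduce it to p XOR X).
  20: 20 XOR 27 = 15 < 20 — winning move (to 15).
  10: 10 XOR 27 = 17 ≥ 10 — no move.
  13: 13 XOR 27 = 22 ≥ 13 — no move.
  1: 1 XOR 27 = 26 ≥ 1 — no move.
  2: 2 XOR 27 = 25 ≥ 2 — no move.
  11: 11 XOR 27 = 16 ≥ 11 — no move.
That gives 1 winning move.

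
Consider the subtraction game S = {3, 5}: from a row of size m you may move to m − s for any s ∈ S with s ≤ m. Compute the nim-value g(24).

Grundy values for subtraction set {3, 5}:
k:     0  1  2  3  4  5  6  7  8  9 10 11 12 13 14 15 16 17 18 19 20 21 22 23 24
g(k):  0  0  0  1  1  1  2  2  0  0  0  1  1  1  2  2  0  0  0  1  1  1  2  2  0
So g(24) = 0.

0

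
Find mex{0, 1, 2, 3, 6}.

4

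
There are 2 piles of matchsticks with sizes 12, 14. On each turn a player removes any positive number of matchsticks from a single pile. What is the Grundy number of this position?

2

Nim-sum: 12 XOR 14 = 2.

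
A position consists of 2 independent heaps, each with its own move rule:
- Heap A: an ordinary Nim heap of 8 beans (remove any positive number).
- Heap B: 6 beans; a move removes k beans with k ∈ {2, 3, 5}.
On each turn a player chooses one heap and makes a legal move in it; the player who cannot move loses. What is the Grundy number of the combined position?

11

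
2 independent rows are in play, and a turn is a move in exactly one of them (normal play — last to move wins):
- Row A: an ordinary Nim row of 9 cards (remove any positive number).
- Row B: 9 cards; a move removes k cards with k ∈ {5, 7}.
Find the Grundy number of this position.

Row A is a plain Nim row of size 9, so its Grundy value is 9.
For row B, compute g(0), g(1), … with moves {5, 7}:
g(0) = mex{} = 0
g(1) = mex{} = 0
g(2) = mex{} = 0
g(3) = mex{} = 0
g(4) = mex{} = 0
g(5) = mex{0} = 1
g(6) = mex{0} = 1
g(7) = mex{0} = 1
g(8) = mex{0} = 1
g(9) = mex{0} = 1
So g(9) = 1.
By the Sprague-Grundy theorem, the Grundy value of a sum of independent games is the XOR of the component values.
Combined value = 9 ⊕ 1 = 8.

8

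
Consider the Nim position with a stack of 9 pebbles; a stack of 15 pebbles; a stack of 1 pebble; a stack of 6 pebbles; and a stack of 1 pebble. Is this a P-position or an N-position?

P-position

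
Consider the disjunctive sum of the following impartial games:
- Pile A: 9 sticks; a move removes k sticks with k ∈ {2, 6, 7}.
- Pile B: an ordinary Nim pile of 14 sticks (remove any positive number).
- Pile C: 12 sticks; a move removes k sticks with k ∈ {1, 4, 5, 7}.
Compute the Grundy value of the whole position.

12

Grundy values for pile A (subtraction set {2, 6, 7}):
k:     0  1  2  3  4  5  6  7  8  9
g(k):  0  0  1  1  0  0  1  1  2  0
So g(9) = 0.
Pile B is a plain Nim pile of size 14, so its Grundy value is 14.
For pile C, compute g(0), g(1), … with moves {1, 4, 5, 7}:
g(0) = mex{} = 0
g(1) = mex{0} = 1
g(2) = mex{1} = 0
g(3) = mex{0} = 1
g(4) = mex{0,1} = 2
g(5) = mex{0,1,2} = 3
g(6) = mex{0,1,3} = 2
g(7) = mex{0,1,2} = 3
g(8) = mex{1,2,3} = 0
g(9) = mex{0,2,3} = 1
g(10) = mex{1,2,3} = 0
g(11) = mex{0,2,3} = 1
g(12) = mex{0,1,3} = 2
So g(12) = 2.
By the Sprague-Grundy theorem, the Grundy value of a sum of independent games is the XOR of the component values.
Combined value = 0 XOR 14 XOR 2 = 12.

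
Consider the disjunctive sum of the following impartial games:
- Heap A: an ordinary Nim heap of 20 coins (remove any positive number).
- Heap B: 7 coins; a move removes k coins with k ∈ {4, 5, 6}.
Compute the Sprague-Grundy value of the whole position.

21

Heap A is a plain Nim heap of size 20, so its Grundy value is 20.
For heap B, compute g(0), g(1), … with moves {4, 5, 6}:
k:     0  1  2  3  4  5  6  7
g(k):  0  0  0  0  1  1  1  1
So g(7) = 1.
By the Sprague-Grundy theorem, the Grundy value of a sum of independent games is the XOR of the component values.
Combined value = 20 ⊕ 1 = 21.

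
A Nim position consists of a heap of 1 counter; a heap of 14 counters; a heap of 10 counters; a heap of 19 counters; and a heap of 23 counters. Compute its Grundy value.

In binary:
  00001  (1)
  01110  (14)
  01010  (10)
  10011  (19)
  10111  (23)
  -----
  00001  (1)

1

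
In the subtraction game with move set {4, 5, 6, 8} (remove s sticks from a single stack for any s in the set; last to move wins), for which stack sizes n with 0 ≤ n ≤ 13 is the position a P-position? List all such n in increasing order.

Grundy values for subtraction set {4, 5, 6, 8}:
g(0) = mex{} = 0
g(1) = mex{} = 0
g(2) = mex{} = 0
g(3) = mex{} = 0
g(4) = mex{0} = 1
g(5) = mex{0} = 1
g(6) = mex{0} = 1
g(7) = mex{0} = 1
g(8) = mex{0,1} = 2
g(9) = mex{0,1} = 2
g(10) = mex{0,1} = 2
g(11) = mex{0,1} = 2
g(12) = mex{1,2} = 0
g(13) = mex{1,2} = 0
The P-positions (g = 0) in 0..13 are 0, 1, 2, 3, 12, 13.

0, 1, 2, 3, 12, 13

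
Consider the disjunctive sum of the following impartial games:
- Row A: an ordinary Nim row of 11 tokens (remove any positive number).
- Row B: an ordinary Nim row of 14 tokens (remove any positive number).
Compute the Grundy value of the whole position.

Row A is a plain Nim row of size 11, so its Grundy value is 11.
Row B is a plain Nim row of size 14, so its Grundy value is 14.
The value of a disjunctive sum is the nim-sum of the parts.
Combined value = 11 XOR 14 = 5.

5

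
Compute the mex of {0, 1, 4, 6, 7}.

2

The values 0, 1 are all present; 2 is the first non-negative integer missing from the set.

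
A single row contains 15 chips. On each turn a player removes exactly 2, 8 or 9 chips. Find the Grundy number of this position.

0

Compute g(0), g(1), … for moves {2, 8, 9}:
k:     0  1  2  3  4  5  6  7  8  9 10 11 12 13 14 15
g(k):  0  0  1  1  0  0  1  1  2  2  3  0  2  1  3  0
So g(15) = 0.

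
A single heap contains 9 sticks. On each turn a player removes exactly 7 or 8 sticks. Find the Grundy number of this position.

1

Grundy values for subtraction set {7, 8}:
g(0) = mex{} = 0
g(1) = mex{} = 0
g(2) = mex{} = 0
g(3) = mex{} = 0
g(4) = mex{} = 0
g(5) = mex{} = 0
g(6) = mex{} = 0
g(7) = mex{0} = 1
g(8) = mex{0} = 1
g(9) = mex{0} = 1
So g(9) = 1.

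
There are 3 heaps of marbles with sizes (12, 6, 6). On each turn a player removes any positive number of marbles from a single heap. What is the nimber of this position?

12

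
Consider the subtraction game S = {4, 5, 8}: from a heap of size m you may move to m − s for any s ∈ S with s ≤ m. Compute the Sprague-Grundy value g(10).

2

Grundy values for subtraction set {4, 5, 8}:
k:     0  1  2  3  4  5  6  7  8  9 10
g(k):  0  0  0  0  1  1  1  1  2  2  2
So g(10) = 2.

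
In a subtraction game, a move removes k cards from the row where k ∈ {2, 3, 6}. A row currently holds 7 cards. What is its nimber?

Build the Grundy sequence with g(k) = mex{g(k−s) : s ∈ {2, 3, 6}, s ≤ k}:
g(0) = mex{} = 0
g(1) = mex{} = 0
g(2) = mex{0} = 1
g(3) = mex{0} = 1
g(4) = mex{0,1} = 2
g(5) = mex{1} = 0
g(6) = mex{0,1,2} = 3
g(7) = mex{0,2} = 1
So g(7) = 1.

1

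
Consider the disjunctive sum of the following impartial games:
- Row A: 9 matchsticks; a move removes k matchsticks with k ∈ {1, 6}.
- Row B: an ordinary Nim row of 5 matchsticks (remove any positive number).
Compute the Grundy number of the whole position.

For row A, compute g(0), g(1), … with moves {1, 6}:
k:     0  1  2  3  4  5  6  7  8  9
g(k):  0  1  0  1  0  1  2  0  1  0
So g(9) = 0.
Row B is a plain Nim row of size 5, so its Grundy value is 5.
The value of a disjunctive sum is the nim-sum of the parts.
Combined value = 0 XOR 5 = 5.

5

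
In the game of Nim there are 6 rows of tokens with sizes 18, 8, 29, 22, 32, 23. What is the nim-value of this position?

38

In binary:
  010010  (18)
  001000  (8)
  011101  (29)
  010110  (22)
  100000  (32)
  010111  (23)
  ------
  100110  (38)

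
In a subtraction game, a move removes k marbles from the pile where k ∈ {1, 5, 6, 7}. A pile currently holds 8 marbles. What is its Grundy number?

Grundy values for subtraction set {1, 5, 6, 7}:
k:     0  1  2  3  4  5  6  7  8
g(k):  0  1  0  1  0  1  2  3  2
So g(8) = 2.

2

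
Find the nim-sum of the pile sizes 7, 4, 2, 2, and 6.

5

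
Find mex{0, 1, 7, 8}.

2

The values 0, 1 are all present; 2 is the first non-negative integer missing from the set.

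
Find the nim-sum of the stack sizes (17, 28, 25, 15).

27

Write each in binary and XOR column by column:
  10001  (17)
  11100  (28)
  11001  (25)
  01111  (15)
  -----
  11011  (27)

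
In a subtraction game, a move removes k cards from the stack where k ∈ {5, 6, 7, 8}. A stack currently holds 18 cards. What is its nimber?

Compute g(0), g(1), … for moves {5, 6, 7, 8}:
k:     0  1  2  3  4  5  6  7  8  9 10 11 12 13 14 15 16 17 18
g(k):  0  0  0  0  0  1  1  1  1  1  2  2  2  0  0  0  0  0  1
So g(18) = 1.

1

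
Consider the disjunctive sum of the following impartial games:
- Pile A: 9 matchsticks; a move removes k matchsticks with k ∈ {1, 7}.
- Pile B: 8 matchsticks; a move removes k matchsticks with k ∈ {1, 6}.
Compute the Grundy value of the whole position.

Grundy values for pile A (subtraction set {1, 7}):
k:     0  1  2  3  4  5  6  7  8  9
g(k):  0  1  0  1  0  1  0  1  0  1
So g(9) = 1.
Grundy values for pile B (subtraction set {1, 6}):
g(0) = mex{} = 0
g(1) = mex{0} = 1
g(2) = mex{1} = 0
g(3) = mex{0} = 1
g(4) = mex{1} = 0
g(5) = mex{0} = 1
g(6) = mex{0,1} = 2
g(7) = mex{1,2} = 0
g(8) = mex{0} = 1
So g(8) = 1.
By the Sprague-Grundy theorem, the Grundy value of a sum of independent games is the XOR of the component values.
Combined value = 1 XOR 1 = 0.

0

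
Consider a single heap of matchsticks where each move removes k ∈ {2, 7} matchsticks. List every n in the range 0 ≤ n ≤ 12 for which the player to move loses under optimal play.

Build the Grundy sequence with g(k) = mex{g(k−s) : s ∈ {2, 7}, s ≤ k}:
k:     0  1  2  3  4  5  6  7  8  9 10 11 12
g(k):  0  0  1  1  0  0  1  1  2  0  0  1  1
The P-positions (g = 0) in 0..12 are 0, 1, 4, 5, 9, 10.

0, 1, 4, 5, 9, 10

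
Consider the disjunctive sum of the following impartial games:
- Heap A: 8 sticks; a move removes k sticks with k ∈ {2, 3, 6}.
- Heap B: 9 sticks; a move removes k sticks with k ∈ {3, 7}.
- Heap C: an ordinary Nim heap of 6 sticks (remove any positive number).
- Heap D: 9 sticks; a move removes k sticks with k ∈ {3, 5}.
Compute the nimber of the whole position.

5

Grundy values for heap A (subtraction set {2, 3, 6}):
k:     0  1  2  3  4  5  6  7  8
g(k):  0  0  1  1  2  0  3  1  2
So g(8) = 2.
Build the Grundy sequence for heap B with g(k) = mex{g(k−s) : s ∈ {3, 7}, s ≤ k}:
k:     0  1  2  3  4  5  6  7  8  9
g(k):  0  0  0  1  1  1  0  2  2  1
So g(9) = 1.
Heap C is a plain Nim heap of size 6, so its Grundy value is 6.
For heap D, compute g(0), g(1), … with moves {3, 5}:
k:     0  1  2  3  4  5  6  7  8  9
g(k):  0  0  0  1  1  1  2  2  0  0
So g(9) = 0.
The value of a disjunctive sum is the nim-sum of the parts.
Combined value = 2 ⊕ 1 ⊕ 6 ⊕ 0 = 5.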